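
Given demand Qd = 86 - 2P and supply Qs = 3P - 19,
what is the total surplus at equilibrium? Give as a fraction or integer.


Find equilibrium: 86 - 2P = 3P - 19
86 + 19 = 5P
P* = 105/5 = 21
Q* = 3*21 - 19 = 44
Inverse demand: P = 43 - Q/2, so P_max = 43
Inverse supply: P = 19/3 + Q/3, so P_min = 19/3
CS = (1/2) * 44 * (43 - 21) = 484
PS = (1/2) * 44 * (21 - 19/3) = 968/3
TS = CS + PS = 484 + 968/3 = 2420/3

2420/3


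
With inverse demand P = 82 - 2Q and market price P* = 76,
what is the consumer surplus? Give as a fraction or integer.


Maximum willingness to pay (at Q=0): P_max = 82
Quantity demanded at P* = 76:
Q* = (82 - 76)/2 = 3
CS = (1/2) * Q* * (P_max - P*)
CS = (1/2) * 3 * (82 - 76)
CS = (1/2) * 3 * 6 = 9

9


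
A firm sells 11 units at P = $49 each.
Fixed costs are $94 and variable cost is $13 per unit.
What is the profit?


Total Revenue = P * Q = 49 * 11 = $539
Total Cost = FC + VC*Q = 94 + 13*11 = $237
Profit = TR - TC = 539 - 237 = $302

$302


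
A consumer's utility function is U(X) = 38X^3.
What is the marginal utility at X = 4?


MU = dU/dX = 38*3*X^(3-1)
MU = 114*X^2
At X = 4:
MU = 114 * 4^2
MU = 114 * 16 = 1824

1824


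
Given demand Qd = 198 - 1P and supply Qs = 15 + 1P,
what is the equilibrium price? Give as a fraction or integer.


At equilibrium, Qd = Qs.
198 - 1P = 15 + 1P
198 - 15 = 1P + 1P
183 = 2P
P* = 183/2 = 183/2

183/2


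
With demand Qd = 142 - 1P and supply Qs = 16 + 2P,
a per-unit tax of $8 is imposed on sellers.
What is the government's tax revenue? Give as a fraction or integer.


With tax on sellers, new supply: Qs' = 16 + 2(P - 8)
= 0 + 2P
New equilibrium quantity:
Q_new = 284/3
Tax revenue = tax * Q_new = 8 * 284/3 = 2272/3

2272/3


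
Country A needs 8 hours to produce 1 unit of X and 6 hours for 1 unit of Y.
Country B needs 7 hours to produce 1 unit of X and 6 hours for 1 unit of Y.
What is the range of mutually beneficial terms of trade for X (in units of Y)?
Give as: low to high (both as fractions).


Opportunity cost of X for Country A = hours_X / hours_Y = 8/6 = 4/3 units of Y
Opportunity cost of X for Country B = hours_X / hours_Y = 7/6 = 7/6 units of Y
Terms of trade must be between the two opportunity costs.
Range: 7/6 to 4/3

7/6 to 4/3


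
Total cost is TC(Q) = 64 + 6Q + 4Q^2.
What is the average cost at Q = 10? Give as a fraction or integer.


TC(10) = 64 + 6*10 + 4*10^2
TC(10) = 64 + 60 + 400 = 524
AC = TC/Q = 524/10 = 262/5

262/5


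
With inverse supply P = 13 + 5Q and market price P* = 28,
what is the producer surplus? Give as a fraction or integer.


Minimum supply price (at Q=0): P_min = 13
Quantity supplied at P* = 28:
Q* = (28 - 13)/5 = 3
PS = (1/2) * Q* * (P* - P_min)
PS = (1/2) * 3 * (28 - 13)
PS = (1/2) * 3 * 15 = 45/2

45/2


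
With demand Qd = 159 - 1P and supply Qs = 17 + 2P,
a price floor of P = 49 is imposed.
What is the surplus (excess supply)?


At P = 49:
Qd = 159 - 1*49 = 110
Qs = 17 + 2*49 = 115
Surplus = Qs - Qd = 115 - 110 = 5

5


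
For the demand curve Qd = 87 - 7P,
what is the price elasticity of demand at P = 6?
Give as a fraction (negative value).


dQ/dP = -7
At P = 6: Q = 87 - 7*6 = 45
E = (dQ/dP)(P/Q) = (-7)(6/45) = -14/15

-14/15


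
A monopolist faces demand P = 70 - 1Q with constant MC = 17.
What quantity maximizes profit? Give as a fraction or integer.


TR = P*Q = (70 - 1Q)Q = 70Q - 1Q^2
MR = dTR/dQ = 70 - 2Q
Set MR = MC:
70 - 2Q = 17
53 = 2Q
Q* = 53/2 = 53/2

53/2


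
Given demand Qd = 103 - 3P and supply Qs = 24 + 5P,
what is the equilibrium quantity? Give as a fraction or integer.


First find equilibrium price:
103 - 3P = 24 + 5P
P* = 79/8 = 79/8
Then substitute into demand:
Q* = 103 - 3 * 79/8 = 587/8

587/8


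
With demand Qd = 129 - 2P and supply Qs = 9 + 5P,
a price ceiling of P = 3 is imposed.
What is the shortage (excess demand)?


At P = 3:
Qd = 129 - 2*3 = 123
Qs = 9 + 5*3 = 24
Shortage = Qd - Qs = 123 - 24 = 99

99


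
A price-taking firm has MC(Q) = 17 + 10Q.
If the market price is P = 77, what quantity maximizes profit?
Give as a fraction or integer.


In perfect competition, profit is maximized where P = MC.
77 = 17 + 10Q
60 = 10Q
Q* = 60/10 = 6

6


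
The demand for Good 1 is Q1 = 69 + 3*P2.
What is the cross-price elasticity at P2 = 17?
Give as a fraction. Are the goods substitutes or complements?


dQ1/dP2 = 3
At P2 = 17: Q1 = 69 + 3*17 = 120
Exy = (dQ1/dP2)(P2/Q1) = 3 * 17 / 120 = 17/40
Since Exy > 0, the goods are substitutes.

17/40 (substitutes)


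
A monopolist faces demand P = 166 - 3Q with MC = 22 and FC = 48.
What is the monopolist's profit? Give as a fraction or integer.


MR = MC: 166 - 6Q = 22
Q* = 24
P* = 166 - 3*24 = 94
Profit = (P* - MC)*Q* - FC
= (94 - 22)*24 - 48
= 72*24 - 48
= 1728 - 48 = 1680

1680


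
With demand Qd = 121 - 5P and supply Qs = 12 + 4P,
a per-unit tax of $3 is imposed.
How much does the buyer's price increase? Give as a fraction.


With a per-unit tax, the buyer's price increase depends on relative slopes.
Supply slope: d = 4, Demand slope: b = 5
Buyer's price increase = d * tax / (b + d)
= 4 * 3 / (5 + 4)
= 12 / 9 = 4/3

4/3


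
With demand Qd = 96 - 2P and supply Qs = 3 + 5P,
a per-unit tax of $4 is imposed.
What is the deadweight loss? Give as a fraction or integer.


Pre-tax equilibrium quantity: Q* = 486/7
Post-tax equilibrium quantity: Q_tax = 446/7
Reduction in quantity: Q* - Q_tax = 40/7
DWL = (1/2) * tax * (Q* - Q_tax)
DWL = (1/2) * 4 * 40/7 = 80/7

80/7


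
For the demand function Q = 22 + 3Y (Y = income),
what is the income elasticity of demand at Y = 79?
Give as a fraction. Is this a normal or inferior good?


dQ/dY = 3
At Y = 79: Q = 22 + 3*79 = 259
Ey = (dQ/dY)(Y/Q) = 3 * 79 / 259 = 237/259
Since Ey > 0, this is a normal good.

237/259 (normal good)


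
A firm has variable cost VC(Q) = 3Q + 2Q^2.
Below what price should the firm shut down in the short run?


AVC(Q) = VC(Q)/Q = 3 + 2Q
AVC is increasing in Q, so minimum AVC is at Q -> 0+.
Min AVC = 3
The firm should shut down if P < 3.

3


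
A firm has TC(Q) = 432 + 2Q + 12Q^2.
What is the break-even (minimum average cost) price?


AC(Q) = 432/Q + 2 + 12Q
To minimize: dAC/dQ = -432/Q^2 + 12 = 0
Q^2 = 432/12 = 36
Q* = 6
Min AC = 432/6 + 2 + 12*6
Min AC = 72 + 2 + 72 = 146

146


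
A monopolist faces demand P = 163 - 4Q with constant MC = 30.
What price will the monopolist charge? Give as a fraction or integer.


MR = 163 - 8Q
Set MR = MC: 163 - 8Q = 30
Q* = 133/8
Substitute into demand:
P* = 163 - 4*133/8 = 193/2

193/2


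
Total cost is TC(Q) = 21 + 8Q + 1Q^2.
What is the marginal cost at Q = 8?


MC = dTC/dQ = 8 + 2*1*Q
At Q = 8:
MC = 8 + 2*8
MC = 8 + 16 = 24

24


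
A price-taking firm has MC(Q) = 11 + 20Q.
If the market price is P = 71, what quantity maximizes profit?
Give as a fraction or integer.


In perfect competition, profit is maximized where P = MC.
71 = 11 + 20Q
60 = 20Q
Q* = 60/20 = 3

3


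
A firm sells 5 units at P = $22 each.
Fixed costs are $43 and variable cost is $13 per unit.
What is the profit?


Total Revenue = P * Q = 22 * 5 = $110
Total Cost = FC + VC*Q = 43 + 13*5 = $108
Profit = TR - TC = 110 - 108 = $2

$2


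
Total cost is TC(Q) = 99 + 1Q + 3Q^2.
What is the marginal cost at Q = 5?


MC = dTC/dQ = 1 + 2*3*Q
At Q = 5:
MC = 1 + 6*5
MC = 1 + 30 = 31

31


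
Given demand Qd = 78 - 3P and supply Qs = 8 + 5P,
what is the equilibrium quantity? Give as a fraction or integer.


First find equilibrium price:
78 - 3P = 8 + 5P
P* = 70/8 = 35/4
Then substitute into demand:
Q* = 78 - 3 * 35/4 = 207/4

207/4


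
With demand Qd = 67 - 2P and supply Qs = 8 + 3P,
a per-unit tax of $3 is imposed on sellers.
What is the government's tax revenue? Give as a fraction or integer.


With tax on sellers, new supply: Qs' = 8 + 3(P - 3)
= 3P - 1
New equilibrium quantity:
Q_new = 199/5
Tax revenue = tax * Q_new = 3 * 199/5 = 597/5

597/5


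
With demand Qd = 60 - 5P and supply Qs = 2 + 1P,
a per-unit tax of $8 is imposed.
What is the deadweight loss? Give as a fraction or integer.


Pre-tax equilibrium quantity: Q* = 35/3
Post-tax equilibrium quantity: Q_tax = 5
Reduction in quantity: Q* - Q_tax = 20/3
DWL = (1/2) * tax * (Q* - Q_tax)
DWL = (1/2) * 8 * 20/3 = 80/3

80/3


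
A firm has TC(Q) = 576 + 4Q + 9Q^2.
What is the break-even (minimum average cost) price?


AC(Q) = 576/Q + 4 + 9Q
To minimize: dAC/dQ = -576/Q^2 + 9 = 0
Q^2 = 576/9 = 64
Q* = 8
Min AC = 576/8 + 4 + 9*8
Min AC = 72 + 4 + 72 = 148

148


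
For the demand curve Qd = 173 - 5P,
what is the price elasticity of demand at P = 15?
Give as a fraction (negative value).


dQ/dP = -5
At P = 15: Q = 173 - 5*15 = 98
E = (dQ/dP)(P/Q) = (-5)(15/98) = -75/98

-75/98


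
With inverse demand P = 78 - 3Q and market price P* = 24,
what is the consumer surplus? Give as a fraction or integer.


Maximum willingness to pay (at Q=0): P_max = 78
Quantity demanded at P* = 24:
Q* = (78 - 24)/3 = 18
CS = (1/2) * Q* * (P_max - P*)
CS = (1/2) * 18 * (78 - 24)
CS = (1/2) * 18 * 54 = 486

486


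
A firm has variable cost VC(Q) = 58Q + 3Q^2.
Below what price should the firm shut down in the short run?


AVC(Q) = VC(Q)/Q = 58 + 3Q
AVC is increasing in Q, so minimum AVC is at Q -> 0+.
Min AVC = 58
The firm should shut down if P < 58.

58


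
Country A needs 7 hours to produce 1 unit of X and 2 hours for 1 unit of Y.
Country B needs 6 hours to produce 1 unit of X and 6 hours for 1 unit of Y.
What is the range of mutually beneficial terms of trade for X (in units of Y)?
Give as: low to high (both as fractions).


Opportunity cost of X for Country A = hours_X / hours_Y = 7/2 = 7/2 units of Y
Opportunity cost of X for Country B = hours_X / hours_Y = 6/6 = 1 units of Y
Terms of trade must be between the two opportunity costs.
Range: 1 to 7/2

1 to 7/2


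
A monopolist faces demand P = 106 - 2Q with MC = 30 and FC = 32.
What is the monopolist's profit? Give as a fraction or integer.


MR = MC: 106 - 4Q = 30
Q* = 19
P* = 106 - 2*19 = 68
Profit = (P* - MC)*Q* - FC
= (68 - 30)*19 - 32
= 38*19 - 32
= 722 - 32 = 690

690


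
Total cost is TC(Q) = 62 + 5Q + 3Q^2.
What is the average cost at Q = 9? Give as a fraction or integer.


TC(9) = 62 + 5*9 + 3*9^2
TC(9) = 62 + 45 + 243 = 350
AC = TC/Q = 350/9 = 350/9

350/9


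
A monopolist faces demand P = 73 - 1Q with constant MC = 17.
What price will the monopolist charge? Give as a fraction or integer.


MR = 73 - 2Q
Set MR = MC: 73 - 2Q = 17
Q* = 28
Substitute into demand:
P* = 73 - 1*28 = 45

45


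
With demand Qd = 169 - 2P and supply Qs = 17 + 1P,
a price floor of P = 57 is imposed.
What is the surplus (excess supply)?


At P = 57:
Qd = 169 - 2*57 = 55
Qs = 17 + 1*57 = 74
Surplus = Qs - Qd = 74 - 55 = 19

19


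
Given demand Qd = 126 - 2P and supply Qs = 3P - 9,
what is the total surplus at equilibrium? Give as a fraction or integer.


Find equilibrium: 126 - 2P = 3P - 9
126 + 9 = 5P
P* = 135/5 = 27
Q* = 3*27 - 9 = 72
Inverse demand: P = 63 - Q/2, so P_max = 63
Inverse supply: P = 3 + Q/3, so P_min = 3
CS = (1/2) * 72 * (63 - 27) = 1296
PS = (1/2) * 72 * (27 - 3) = 864
TS = CS + PS = 1296 + 864 = 2160

2160


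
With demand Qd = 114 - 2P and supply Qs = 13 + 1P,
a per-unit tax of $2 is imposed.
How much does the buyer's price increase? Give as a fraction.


With a per-unit tax, the buyer's price increase depends on relative slopes.
Supply slope: d = 1, Demand slope: b = 2
Buyer's price increase = d * tax / (b + d)
= 1 * 2 / (2 + 1)
= 2 / 3 = 2/3

2/3


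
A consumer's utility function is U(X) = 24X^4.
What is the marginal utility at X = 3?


MU = dU/dX = 24*4*X^(4-1)
MU = 96*X^3
At X = 3:
MU = 96 * 3^3
MU = 96 * 27 = 2592

2592


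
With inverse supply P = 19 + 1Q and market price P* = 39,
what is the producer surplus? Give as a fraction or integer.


Minimum supply price (at Q=0): P_min = 19
Quantity supplied at P* = 39:
Q* = (39 - 19)/1 = 20
PS = (1/2) * Q* * (P* - P_min)
PS = (1/2) * 20 * (39 - 19)
PS = (1/2) * 20 * 20 = 200

200


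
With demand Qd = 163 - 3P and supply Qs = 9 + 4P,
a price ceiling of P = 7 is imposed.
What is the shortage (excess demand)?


At P = 7:
Qd = 163 - 3*7 = 142
Qs = 9 + 4*7 = 37
Shortage = Qd - Qs = 142 - 37 = 105

105


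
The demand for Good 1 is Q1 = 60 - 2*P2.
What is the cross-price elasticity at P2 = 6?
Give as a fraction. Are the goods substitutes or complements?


dQ1/dP2 = -2
At P2 = 6: Q1 = 60 - 2*6 = 48
Exy = (dQ1/dP2)(P2/Q1) = -2 * 6 / 48 = -1/4
Since Exy < 0, the goods are complements.

-1/4 (complements)


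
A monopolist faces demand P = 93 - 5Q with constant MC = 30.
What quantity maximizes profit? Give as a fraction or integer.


TR = P*Q = (93 - 5Q)Q = 93Q - 5Q^2
MR = dTR/dQ = 93 - 10Q
Set MR = MC:
93 - 10Q = 30
63 = 10Q
Q* = 63/10 = 63/10

63/10


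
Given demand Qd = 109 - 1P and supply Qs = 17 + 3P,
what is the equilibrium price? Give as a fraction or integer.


At equilibrium, Qd = Qs.
109 - 1P = 17 + 3P
109 - 17 = 1P + 3P
92 = 4P
P* = 92/4 = 23

23


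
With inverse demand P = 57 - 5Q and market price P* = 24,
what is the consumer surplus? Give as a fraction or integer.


Maximum willingness to pay (at Q=0): P_max = 57
Quantity demanded at P* = 24:
Q* = (57 - 24)/5 = 33/5
CS = (1/2) * Q* * (P_max - P*)
CS = (1/2) * 33/5 * (57 - 24)
CS = (1/2) * 33/5 * 33 = 1089/10

1089/10


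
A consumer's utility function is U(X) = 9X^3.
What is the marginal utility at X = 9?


MU = dU/dX = 9*3*X^(3-1)
MU = 27*X^2
At X = 9:
MU = 27 * 9^2
MU = 27 * 81 = 2187

2187


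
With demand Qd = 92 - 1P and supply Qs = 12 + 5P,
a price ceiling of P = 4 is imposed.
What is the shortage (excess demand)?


At P = 4:
Qd = 92 - 1*4 = 88
Qs = 12 + 5*4 = 32
Shortage = Qd - Qs = 88 - 32 = 56

56


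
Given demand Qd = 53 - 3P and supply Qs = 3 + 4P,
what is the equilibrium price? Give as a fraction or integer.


At equilibrium, Qd = Qs.
53 - 3P = 3 + 4P
53 - 3 = 3P + 4P
50 = 7P
P* = 50/7 = 50/7

50/7


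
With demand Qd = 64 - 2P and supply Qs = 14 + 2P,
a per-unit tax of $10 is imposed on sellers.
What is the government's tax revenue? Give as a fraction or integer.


With tax on sellers, new supply: Qs' = 14 + 2(P - 10)
= 2P - 6
New equilibrium quantity:
Q_new = 29
Tax revenue = tax * Q_new = 10 * 29 = 290

290


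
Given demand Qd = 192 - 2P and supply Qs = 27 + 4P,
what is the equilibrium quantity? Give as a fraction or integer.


First find equilibrium price:
192 - 2P = 27 + 4P
P* = 165/6 = 55/2
Then substitute into demand:
Q* = 192 - 2 * 55/2 = 137

137


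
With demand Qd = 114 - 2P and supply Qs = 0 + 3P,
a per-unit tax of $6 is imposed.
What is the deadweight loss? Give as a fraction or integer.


Pre-tax equilibrium quantity: Q* = 342/5
Post-tax equilibrium quantity: Q_tax = 306/5
Reduction in quantity: Q* - Q_tax = 36/5
DWL = (1/2) * tax * (Q* - Q_tax)
DWL = (1/2) * 6 * 36/5 = 108/5

108/5


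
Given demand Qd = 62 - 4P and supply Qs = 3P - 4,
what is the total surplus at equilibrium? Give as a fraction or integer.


Find equilibrium: 62 - 4P = 3P - 4
62 + 4 = 7P
P* = 66/7 = 66/7
Q* = 3*66/7 - 4 = 170/7
Inverse demand: P = 31/2 - Q/4, so P_max = 31/2
Inverse supply: P = 4/3 + Q/3, so P_min = 4/3
CS = (1/2) * 170/7 * (31/2 - 66/7) = 7225/98
PS = (1/2) * 170/7 * (66/7 - 4/3) = 14450/147
TS = CS + PS = 7225/98 + 14450/147 = 7225/42

7225/42


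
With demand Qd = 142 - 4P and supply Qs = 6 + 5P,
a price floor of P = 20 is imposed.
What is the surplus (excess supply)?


At P = 20:
Qd = 142 - 4*20 = 62
Qs = 6 + 5*20 = 106
Surplus = Qs - Qd = 106 - 62 = 44

44


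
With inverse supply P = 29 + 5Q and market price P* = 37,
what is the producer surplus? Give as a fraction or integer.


Minimum supply price (at Q=0): P_min = 29
Quantity supplied at P* = 37:
Q* = (37 - 29)/5 = 8/5
PS = (1/2) * Q* * (P* - P_min)
PS = (1/2) * 8/5 * (37 - 29)
PS = (1/2) * 8/5 * 8 = 32/5

32/5


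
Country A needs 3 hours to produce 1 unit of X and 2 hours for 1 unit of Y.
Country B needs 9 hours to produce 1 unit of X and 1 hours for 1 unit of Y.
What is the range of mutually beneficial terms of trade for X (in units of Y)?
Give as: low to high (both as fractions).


Opportunity cost of X for Country A = hours_X / hours_Y = 3/2 = 3/2 units of Y
Opportunity cost of X for Country B = hours_X / hours_Y = 9/1 = 9 units of Y
Terms of trade must be between the two opportunity costs.
Range: 3/2 to 9

3/2 to 9


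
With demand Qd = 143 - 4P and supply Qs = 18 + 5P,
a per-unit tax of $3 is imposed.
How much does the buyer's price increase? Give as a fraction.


With a per-unit tax, the buyer's price increase depends on relative slopes.
Supply slope: d = 5, Demand slope: b = 4
Buyer's price increase = d * tax / (b + d)
= 5 * 3 / (4 + 5)
= 15 / 9 = 5/3

5/3


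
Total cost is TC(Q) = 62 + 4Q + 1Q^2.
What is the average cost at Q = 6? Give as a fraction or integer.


TC(6) = 62 + 4*6 + 1*6^2
TC(6) = 62 + 24 + 36 = 122
AC = TC/Q = 122/6 = 61/3

61/3


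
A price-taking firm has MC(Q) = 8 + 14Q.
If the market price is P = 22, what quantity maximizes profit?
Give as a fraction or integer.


In perfect competition, profit is maximized where P = MC.
22 = 8 + 14Q
14 = 14Q
Q* = 14/14 = 1

1


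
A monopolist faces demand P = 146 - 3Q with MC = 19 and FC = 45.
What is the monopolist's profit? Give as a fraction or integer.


MR = MC: 146 - 6Q = 19
Q* = 127/6
P* = 146 - 3*127/6 = 165/2
Profit = (P* - MC)*Q* - FC
= (165/2 - 19)*127/6 - 45
= 127/2*127/6 - 45
= 16129/12 - 45 = 15589/12

15589/12


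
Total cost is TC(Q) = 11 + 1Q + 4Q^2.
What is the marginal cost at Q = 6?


MC = dTC/dQ = 1 + 2*4*Q
At Q = 6:
MC = 1 + 8*6
MC = 1 + 48 = 49

49


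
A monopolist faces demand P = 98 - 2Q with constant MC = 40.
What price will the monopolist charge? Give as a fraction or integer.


MR = 98 - 4Q
Set MR = MC: 98 - 4Q = 40
Q* = 29/2
Substitute into demand:
P* = 98 - 2*29/2 = 69

69


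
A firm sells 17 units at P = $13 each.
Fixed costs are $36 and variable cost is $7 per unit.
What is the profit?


Total Revenue = P * Q = 13 * 17 = $221
Total Cost = FC + VC*Q = 36 + 7*17 = $155
Profit = TR - TC = 221 - 155 = $66

$66


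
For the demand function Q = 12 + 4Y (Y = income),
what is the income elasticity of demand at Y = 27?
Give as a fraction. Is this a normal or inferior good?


dQ/dY = 4
At Y = 27: Q = 12 + 4*27 = 120
Ey = (dQ/dY)(Y/Q) = 4 * 27 / 120 = 9/10
Since Ey > 0, this is a normal good.

9/10 (normal good)


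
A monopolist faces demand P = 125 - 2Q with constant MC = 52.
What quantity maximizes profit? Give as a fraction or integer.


TR = P*Q = (125 - 2Q)Q = 125Q - 2Q^2
MR = dTR/dQ = 125 - 4Q
Set MR = MC:
125 - 4Q = 52
73 = 4Q
Q* = 73/4 = 73/4

73/4


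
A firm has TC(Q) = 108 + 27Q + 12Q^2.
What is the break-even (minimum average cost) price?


AC(Q) = 108/Q + 27 + 12Q
To minimize: dAC/dQ = -108/Q^2 + 12 = 0
Q^2 = 108/12 = 9
Q* = 3
Min AC = 108/3 + 27 + 12*3
Min AC = 36 + 27 + 36 = 99

99


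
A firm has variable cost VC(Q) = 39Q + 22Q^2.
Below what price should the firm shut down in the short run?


AVC(Q) = VC(Q)/Q = 39 + 22Q
AVC is increasing in Q, so minimum AVC is at Q -> 0+.
Min AVC = 39
The firm should shut down if P < 39.

39


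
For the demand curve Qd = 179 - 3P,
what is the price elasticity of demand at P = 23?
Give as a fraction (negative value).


dQ/dP = -3
At P = 23: Q = 179 - 3*23 = 110
E = (dQ/dP)(P/Q) = (-3)(23/110) = -69/110

-69/110


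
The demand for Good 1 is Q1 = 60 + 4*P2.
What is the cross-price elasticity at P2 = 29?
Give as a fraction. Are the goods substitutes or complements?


dQ1/dP2 = 4
At P2 = 29: Q1 = 60 + 4*29 = 176
Exy = (dQ1/dP2)(P2/Q1) = 4 * 29 / 176 = 29/44
Since Exy > 0, the goods are substitutes.

29/44 (substitutes)


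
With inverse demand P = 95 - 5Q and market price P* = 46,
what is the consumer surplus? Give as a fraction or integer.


Maximum willingness to pay (at Q=0): P_max = 95
Quantity demanded at P* = 46:
Q* = (95 - 46)/5 = 49/5
CS = (1/2) * Q* * (P_max - P*)
CS = (1/2) * 49/5 * (95 - 46)
CS = (1/2) * 49/5 * 49 = 2401/10

2401/10


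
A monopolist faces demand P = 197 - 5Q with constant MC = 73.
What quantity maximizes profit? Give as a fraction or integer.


TR = P*Q = (197 - 5Q)Q = 197Q - 5Q^2
MR = dTR/dQ = 197 - 10Q
Set MR = MC:
197 - 10Q = 73
124 = 10Q
Q* = 124/10 = 62/5

62/5


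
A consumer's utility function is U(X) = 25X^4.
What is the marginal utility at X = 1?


MU = dU/dX = 25*4*X^(4-1)
MU = 100*X^3
At X = 1:
MU = 100 * 1^3
MU = 100 * 1 = 100

100


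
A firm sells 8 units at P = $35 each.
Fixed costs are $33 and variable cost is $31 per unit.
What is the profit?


Total Revenue = P * Q = 35 * 8 = $280
Total Cost = FC + VC*Q = 33 + 31*8 = $281
Profit = TR - TC = 280 - 281 = $-1

$-1


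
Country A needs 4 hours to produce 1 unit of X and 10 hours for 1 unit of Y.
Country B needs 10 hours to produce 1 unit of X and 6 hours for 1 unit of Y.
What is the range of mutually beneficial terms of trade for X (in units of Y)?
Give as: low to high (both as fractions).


Opportunity cost of X for Country A = hours_X / hours_Y = 4/10 = 2/5 units of Y
Opportunity cost of X for Country B = hours_X / hours_Y = 10/6 = 5/3 units of Y
Terms of trade must be between the two opportunity costs.
Range: 2/5 to 5/3

2/5 to 5/3


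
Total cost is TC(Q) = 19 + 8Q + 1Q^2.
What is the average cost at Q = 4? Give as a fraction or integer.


TC(4) = 19 + 8*4 + 1*4^2
TC(4) = 19 + 32 + 16 = 67
AC = TC/Q = 67/4 = 67/4

67/4


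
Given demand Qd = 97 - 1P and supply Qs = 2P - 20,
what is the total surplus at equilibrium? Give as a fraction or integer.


Find equilibrium: 97 - 1P = 2P - 20
97 + 20 = 3P
P* = 117/3 = 39
Q* = 2*39 - 20 = 58
Inverse demand: P = 97 - Q/1, so P_max = 97
Inverse supply: P = 10 + Q/2, so P_min = 10
CS = (1/2) * 58 * (97 - 39) = 1682
PS = (1/2) * 58 * (39 - 10) = 841
TS = CS + PS = 1682 + 841 = 2523

2523


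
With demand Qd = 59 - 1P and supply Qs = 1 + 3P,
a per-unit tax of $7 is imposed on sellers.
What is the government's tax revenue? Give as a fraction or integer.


With tax on sellers, new supply: Qs' = 1 + 3(P - 7)
= 3P - 20
New equilibrium quantity:
Q_new = 157/4
Tax revenue = tax * Q_new = 7 * 157/4 = 1099/4

1099/4


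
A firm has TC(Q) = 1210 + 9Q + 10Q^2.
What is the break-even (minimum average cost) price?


AC(Q) = 1210/Q + 9 + 10Q
To minimize: dAC/dQ = -1210/Q^2 + 10 = 0
Q^2 = 1210/10 = 121
Q* = 11
Min AC = 1210/11 + 9 + 10*11
Min AC = 110 + 9 + 110 = 229

229


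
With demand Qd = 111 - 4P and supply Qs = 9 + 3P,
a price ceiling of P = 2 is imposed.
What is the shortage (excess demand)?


At P = 2:
Qd = 111 - 4*2 = 103
Qs = 9 + 3*2 = 15
Shortage = Qd - Qs = 103 - 15 = 88

88


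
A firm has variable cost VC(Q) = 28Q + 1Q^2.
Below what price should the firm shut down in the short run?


AVC(Q) = VC(Q)/Q = 28 + 1Q
AVC is increasing in Q, so minimum AVC is at Q -> 0+.
Min AVC = 28
The firm should shut down if P < 28.

28


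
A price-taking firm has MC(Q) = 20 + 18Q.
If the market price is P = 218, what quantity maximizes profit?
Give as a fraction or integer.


In perfect competition, profit is maximized where P = MC.
218 = 20 + 18Q
198 = 18Q
Q* = 198/18 = 11

11


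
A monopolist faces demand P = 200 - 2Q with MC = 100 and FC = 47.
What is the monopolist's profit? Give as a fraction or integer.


MR = MC: 200 - 4Q = 100
Q* = 25
P* = 200 - 2*25 = 150
Profit = (P* - MC)*Q* - FC
= (150 - 100)*25 - 47
= 50*25 - 47
= 1250 - 47 = 1203

1203


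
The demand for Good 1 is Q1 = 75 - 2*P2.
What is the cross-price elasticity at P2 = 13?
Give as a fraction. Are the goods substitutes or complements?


dQ1/dP2 = -2
At P2 = 13: Q1 = 75 - 2*13 = 49
Exy = (dQ1/dP2)(P2/Q1) = -2 * 13 / 49 = -26/49
Since Exy < 0, the goods are complements.

-26/49 (complements)


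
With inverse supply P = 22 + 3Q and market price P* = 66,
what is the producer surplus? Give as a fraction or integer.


Minimum supply price (at Q=0): P_min = 22
Quantity supplied at P* = 66:
Q* = (66 - 22)/3 = 44/3
PS = (1/2) * Q* * (P* - P_min)
PS = (1/2) * 44/3 * (66 - 22)
PS = (1/2) * 44/3 * 44 = 968/3

968/3


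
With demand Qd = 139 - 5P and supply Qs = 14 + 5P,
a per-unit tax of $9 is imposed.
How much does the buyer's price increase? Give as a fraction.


With a per-unit tax, the buyer's price increase depends on relative slopes.
Supply slope: d = 5, Demand slope: b = 5
Buyer's price increase = d * tax / (b + d)
= 5 * 9 / (5 + 5)
= 45 / 10 = 9/2

9/2


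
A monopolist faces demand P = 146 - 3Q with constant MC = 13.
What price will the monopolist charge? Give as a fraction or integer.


MR = 146 - 6Q
Set MR = MC: 146 - 6Q = 13
Q* = 133/6
Substitute into demand:
P* = 146 - 3*133/6 = 159/2

159/2


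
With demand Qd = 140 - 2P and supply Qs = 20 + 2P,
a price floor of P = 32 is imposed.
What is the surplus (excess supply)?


At P = 32:
Qd = 140 - 2*32 = 76
Qs = 20 + 2*32 = 84
Surplus = Qs - Qd = 84 - 76 = 8

8


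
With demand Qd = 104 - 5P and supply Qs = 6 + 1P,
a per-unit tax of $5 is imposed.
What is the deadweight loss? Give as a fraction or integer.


Pre-tax equilibrium quantity: Q* = 67/3
Post-tax equilibrium quantity: Q_tax = 109/6
Reduction in quantity: Q* - Q_tax = 25/6
DWL = (1/2) * tax * (Q* - Q_tax)
DWL = (1/2) * 5 * 25/6 = 125/12

125/12


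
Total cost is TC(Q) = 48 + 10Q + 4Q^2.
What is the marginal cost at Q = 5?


MC = dTC/dQ = 10 + 2*4*Q
At Q = 5:
MC = 10 + 8*5
MC = 10 + 40 = 50

50


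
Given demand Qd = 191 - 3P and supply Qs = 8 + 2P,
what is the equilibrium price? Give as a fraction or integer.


At equilibrium, Qd = Qs.
191 - 3P = 8 + 2P
191 - 8 = 3P + 2P
183 = 5P
P* = 183/5 = 183/5

183/5


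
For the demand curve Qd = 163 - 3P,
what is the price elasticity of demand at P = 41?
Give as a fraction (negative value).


dQ/dP = -3
At P = 41: Q = 163 - 3*41 = 40
E = (dQ/dP)(P/Q) = (-3)(41/40) = -123/40

-123/40


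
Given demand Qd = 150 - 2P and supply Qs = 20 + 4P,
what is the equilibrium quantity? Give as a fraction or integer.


First find equilibrium price:
150 - 2P = 20 + 4P
P* = 130/6 = 65/3
Then substitute into demand:
Q* = 150 - 2 * 65/3 = 320/3

320/3


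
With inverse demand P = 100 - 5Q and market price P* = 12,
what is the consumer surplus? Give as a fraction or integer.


Maximum willingness to pay (at Q=0): P_max = 100
Quantity demanded at P* = 12:
Q* = (100 - 12)/5 = 88/5
CS = (1/2) * Q* * (P_max - P*)
CS = (1/2) * 88/5 * (100 - 12)
CS = (1/2) * 88/5 * 88 = 3872/5

3872/5


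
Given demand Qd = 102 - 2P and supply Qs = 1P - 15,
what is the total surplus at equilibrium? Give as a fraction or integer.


Find equilibrium: 102 - 2P = 1P - 15
102 + 15 = 3P
P* = 117/3 = 39
Q* = 1*39 - 15 = 24
Inverse demand: P = 51 - Q/2, so P_max = 51
Inverse supply: P = 15 + Q/1, so P_min = 15
CS = (1/2) * 24 * (51 - 39) = 144
PS = (1/2) * 24 * (39 - 15) = 288
TS = CS + PS = 144 + 288 = 432

432


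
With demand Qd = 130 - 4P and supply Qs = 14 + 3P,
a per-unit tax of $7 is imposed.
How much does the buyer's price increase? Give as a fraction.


With a per-unit tax, the buyer's price increase depends on relative slopes.
Supply slope: d = 3, Demand slope: b = 4
Buyer's price increase = d * tax / (b + d)
= 3 * 7 / (4 + 3)
= 21 / 7 = 3

3


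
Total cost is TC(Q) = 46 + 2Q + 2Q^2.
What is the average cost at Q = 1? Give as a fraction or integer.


TC(1) = 46 + 2*1 + 2*1^2
TC(1) = 46 + 2 + 2 = 50
AC = TC/Q = 50/1 = 50

50


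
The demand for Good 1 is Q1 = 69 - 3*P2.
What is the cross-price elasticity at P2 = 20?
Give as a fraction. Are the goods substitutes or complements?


dQ1/dP2 = -3
At P2 = 20: Q1 = 69 - 3*20 = 9
Exy = (dQ1/dP2)(P2/Q1) = -3 * 20 / 9 = -20/3
Since Exy < 0, the goods are complements.

-20/3 (complements)


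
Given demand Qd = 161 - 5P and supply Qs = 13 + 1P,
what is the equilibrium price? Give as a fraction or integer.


At equilibrium, Qd = Qs.
161 - 5P = 13 + 1P
161 - 13 = 5P + 1P
148 = 6P
P* = 148/6 = 74/3

74/3


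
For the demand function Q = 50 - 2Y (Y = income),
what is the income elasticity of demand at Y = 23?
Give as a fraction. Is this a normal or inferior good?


dQ/dY = -2
At Y = 23: Q = 50 - 2*23 = 4
Ey = (dQ/dY)(Y/Q) = -2 * 23 / 4 = -23/2
Since Ey < 0, this is a inferior good.

-23/2 (inferior good)


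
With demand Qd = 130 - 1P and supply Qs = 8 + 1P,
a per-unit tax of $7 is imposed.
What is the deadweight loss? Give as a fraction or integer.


Pre-tax equilibrium quantity: Q* = 69
Post-tax equilibrium quantity: Q_tax = 131/2
Reduction in quantity: Q* - Q_tax = 7/2
DWL = (1/2) * tax * (Q* - Q_tax)
DWL = (1/2) * 7 * 7/2 = 49/4

49/4


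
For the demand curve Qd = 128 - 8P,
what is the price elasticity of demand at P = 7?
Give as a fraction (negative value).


dQ/dP = -8
At P = 7: Q = 128 - 8*7 = 72
E = (dQ/dP)(P/Q) = (-8)(7/72) = -7/9

-7/9


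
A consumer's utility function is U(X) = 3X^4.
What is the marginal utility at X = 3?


MU = dU/dX = 3*4*X^(4-1)
MU = 12*X^3
At X = 3:
MU = 12 * 3^3
MU = 12 * 27 = 324

324


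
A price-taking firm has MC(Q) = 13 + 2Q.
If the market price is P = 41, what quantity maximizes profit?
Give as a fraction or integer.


In perfect competition, profit is maximized where P = MC.
41 = 13 + 2Q
28 = 2Q
Q* = 28/2 = 14

14


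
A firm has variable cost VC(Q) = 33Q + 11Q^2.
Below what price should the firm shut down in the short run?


AVC(Q) = VC(Q)/Q = 33 + 11Q
AVC is increasing in Q, so minimum AVC is at Q -> 0+.
Min AVC = 33
The firm should shut down if P < 33.

33


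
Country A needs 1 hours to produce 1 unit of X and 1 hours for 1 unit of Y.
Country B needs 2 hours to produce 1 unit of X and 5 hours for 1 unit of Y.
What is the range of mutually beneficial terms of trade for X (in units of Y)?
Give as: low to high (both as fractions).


Opportunity cost of X for Country A = hours_X / hours_Y = 1/1 = 1 units of Y
Opportunity cost of X for Country B = hours_X / hours_Y = 2/5 = 2/5 units of Y
Terms of trade must be between the two opportunity costs.
Range: 2/5 to 1

2/5 to 1


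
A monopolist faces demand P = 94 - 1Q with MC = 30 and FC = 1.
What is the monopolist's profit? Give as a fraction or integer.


MR = MC: 94 - 2Q = 30
Q* = 32
P* = 94 - 1*32 = 62
Profit = (P* - MC)*Q* - FC
= (62 - 30)*32 - 1
= 32*32 - 1
= 1024 - 1 = 1023

1023


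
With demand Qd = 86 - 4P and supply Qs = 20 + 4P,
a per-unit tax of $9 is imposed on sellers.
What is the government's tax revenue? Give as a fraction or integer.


With tax on sellers, new supply: Qs' = 20 + 4(P - 9)
= 4P - 16
New equilibrium quantity:
Q_new = 35
Tax revenue = tax * Q_new = 9 * 35 = 315

315


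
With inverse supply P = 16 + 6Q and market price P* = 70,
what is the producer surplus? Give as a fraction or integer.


Minimum supply price (at Q=0): P_min = 16
Quantity supplied at P* = 70:
Q* = (70 - 16)/6 = 9
PS = (1/2) * Q* * (P* - P_min)
PS = (1/2) * 9 * (70 - 16)
PS = (1/2) * 9 * 54 = 243

243


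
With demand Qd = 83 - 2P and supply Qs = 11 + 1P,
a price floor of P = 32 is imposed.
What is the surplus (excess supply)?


At P = 32:
Qd = 83 - 2*32 = 19
Qs = 11 + 1*32 = 43
Surplus = Qs - Qd = 43 - 19 = 24

24


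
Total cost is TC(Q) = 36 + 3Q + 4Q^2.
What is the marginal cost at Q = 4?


MC = dTC/dQ = 3 + 2*4*Q
At Q = 4:
MC = 3 + 8*4
MC = 3 + 32 = 35

35


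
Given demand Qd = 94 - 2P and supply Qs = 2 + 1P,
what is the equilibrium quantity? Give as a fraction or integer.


First find equilibrium price:
94 - 2P = 2 + 1P
P* = 92/3 = 92/3
Then substitute into demand:
Q* = 94 - 2 * 92/3 = 98/3

98/3


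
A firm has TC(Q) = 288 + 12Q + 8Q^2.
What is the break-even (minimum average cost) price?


AC(Q) = 288/Q + 12 + 8Q
To minimize: dAC/dQ = -288/Q^2 + 8 = 0
Q^2 = 288/8 = 36
Q* = 6
Min AC = 288/6 + 12 + 8*6
Min AC = 48 + 12 + 48 = 108

108


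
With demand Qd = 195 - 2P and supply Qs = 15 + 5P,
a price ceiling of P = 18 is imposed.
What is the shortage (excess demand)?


At P = 18:
Qd = 195 - 2*18 = 159
Qs = 15 + 5*18 = 105
Shortage = Qd - Qs = 159 - 105 = 54

54


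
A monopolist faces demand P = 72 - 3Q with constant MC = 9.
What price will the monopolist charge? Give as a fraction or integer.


MR = 72 - 6Q
Set MR = MC: 72 - 6Q = 9
Q* = 21/2
Substitute into demand:
P* = 72 - 3*21/2 = 81/2

81/2


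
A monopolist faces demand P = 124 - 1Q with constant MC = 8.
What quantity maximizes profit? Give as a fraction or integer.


TR = P*Q = (124 - 1Q)Q = 124Q - 1Q^2
MR = dTR/dQ = 124 - 2Q
Set MR = MC:
124 - 2Q = 8
116 = 2Q
Q* = 116/2 = 58

58


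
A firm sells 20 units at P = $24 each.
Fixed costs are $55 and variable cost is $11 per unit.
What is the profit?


Total Revenue = P * Q = 24 * 20 = $480
Total Cost = FC + VC*Q = 55 + 11*20 = $275
Profit = TR - TC = 480 - 275 = $205

$205


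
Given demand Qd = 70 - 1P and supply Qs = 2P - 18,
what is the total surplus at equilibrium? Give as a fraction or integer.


Find equilibrium: 70 - 1P = 2P - 18
70 + 18 = 3P
P* = 88/3 = 88/3
Q* = 2*88/3 - 18 = 122/3
Inverse demand: P = 70 - Q/1, so P_max = 70
Inverse supply: P = 9 + Q/2, so P_min = 9
CS = (1/2) * 122/3 * (70 - 88/3) = 7442/9
PS = (1/2) * 122/3 * (88/3 - 9) = 3721/9
TS = CS + PS = 7442/9 + 3721/9 = 3721/3

3721/3


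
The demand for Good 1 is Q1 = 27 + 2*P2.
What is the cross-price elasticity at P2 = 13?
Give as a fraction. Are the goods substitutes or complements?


dQ1/dP2 = 2
At P2 = 13: Q1 = 27 + 2*13 = 53
Exy = (dQ1/dP2)(P2/Q1) = 2 * 13 / 53 = 26/53
Since Exy > 0, the goods are substitutes.

26/53 (substitutes)


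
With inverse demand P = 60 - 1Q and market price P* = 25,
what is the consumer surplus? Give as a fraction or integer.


Maximum willingness to pay (at Q=0): P_max = 60
Quantity demanded at P* = 25:
Q* = (60 - 25)/1 = 35
CS = (1/2) * Q* * (P_max - P*)
CS = (1/2) * 35 * (60 - 25)
CS = (1/2) * 35 * 35 = 1225/2

1225/2


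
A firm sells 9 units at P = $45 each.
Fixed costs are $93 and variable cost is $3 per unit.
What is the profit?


Total Revenue = P * Q = 45 * 9 = $405
Total Cost = FC + VC*Q = 93 + 3*9 = $120
Profit = TR - TC = 405 - 120 = $285

$285


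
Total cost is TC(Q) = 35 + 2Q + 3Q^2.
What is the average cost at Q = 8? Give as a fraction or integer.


TC(8) = 35 + 2*8 + 3*8^2
TC(8) = 35 + 16 + 192 = 243
AC = TC/Q = 243/8 = 243/8

243/8


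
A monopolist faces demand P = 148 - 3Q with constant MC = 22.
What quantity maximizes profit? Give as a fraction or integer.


TR = P*Q = (148 - 3Q)Q = 148Q - 3Q^2
MR = dTR/dQ = 148 - 6Q
Set MR = MC:
148 - 6Q = 22
126 = 6Q
Q* = 126/6 = 21

21


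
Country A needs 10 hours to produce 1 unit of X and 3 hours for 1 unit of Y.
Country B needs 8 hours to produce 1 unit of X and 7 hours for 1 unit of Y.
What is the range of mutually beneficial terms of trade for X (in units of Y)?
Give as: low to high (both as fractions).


Opportunity cost of X for Country A = hours_X / hours_Y = 10/3 = 10/3 units of Y
Opportunity cost of X for Country B = hours_X / hours_Y = 8/7 = 8/7 units of Y
Terms of trade must be between the two opportunity costs.
Range: 8/7 to 10/3

8/7 to 10/3


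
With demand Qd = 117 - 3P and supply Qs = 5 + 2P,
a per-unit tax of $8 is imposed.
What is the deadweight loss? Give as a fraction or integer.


Pre-tax equilibrium quantity: Q* = 249/5
Post-tax equilibrium quantity: Q_tax = 201/5
Reduction in quantity: Q* - Q_tax = 48/5
DWL = (1/2) * tax * (Q* - Q_tax)
DWL = (1/2) * 8 * 48/5 = 192/5

192/5


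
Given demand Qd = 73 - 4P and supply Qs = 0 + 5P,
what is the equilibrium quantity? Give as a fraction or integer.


First find equilibrium price:
73 - 4P = 0 + 5P
P* = 73/9 = 73/9
Then substitute into demand:
Q* = 73 - 4 * 73/9 = 365/9

365/9


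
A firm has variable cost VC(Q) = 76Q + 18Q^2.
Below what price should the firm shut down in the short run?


AVC(Q) = VC(Q)/Q = 76 + 18Q
AVC is increasing in Q, so minimum AVC is at Q -> 0+.
Min AVC = 76
The firm should shut down if P < 76.

76


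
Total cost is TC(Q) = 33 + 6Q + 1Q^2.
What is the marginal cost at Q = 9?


MC = dTC/dQ = 6 + 2*1*Q
At Q = 9:
MC = 6 + 2*9
MC = 6 + 18 = 24

24


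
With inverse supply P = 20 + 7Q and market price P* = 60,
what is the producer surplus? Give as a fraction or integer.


Minimum supply price (at Q=0): P_min = 20
Quantity supplied at P* = 60:
Q* = (60 - 20)/7 = 40/7
PS = (1/2) * Q* * (P* - P_min)
PS = (1/2) * 40/7 * (60 - 20)
PS = (1/2) * 40/7 * 40 = 800/7

800/7


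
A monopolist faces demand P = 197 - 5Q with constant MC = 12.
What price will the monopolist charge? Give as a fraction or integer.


MR = 197 - 10Q
Set MR = MC: 197 - 10Q = 12
Q* = 37/2
Substitute into demand:
P* = 197 - 5*37/2 = 209/2

209/2


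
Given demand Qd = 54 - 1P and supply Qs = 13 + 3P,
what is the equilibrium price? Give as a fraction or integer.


At equilibrium, Qd = Qs.
54 - 1P = 13 + 3P
54 - 13 = 1P + 3P
41 = 4P
P* = 41/4 = 41/4

41/4


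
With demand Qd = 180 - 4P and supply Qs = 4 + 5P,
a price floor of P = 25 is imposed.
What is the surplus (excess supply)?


At P = 25:
Qd = 180 - 4*25 = 80
Qs = 4 + 5*25 = 129
Surplus = Qs - Qd = 129 - 80 = 49

49


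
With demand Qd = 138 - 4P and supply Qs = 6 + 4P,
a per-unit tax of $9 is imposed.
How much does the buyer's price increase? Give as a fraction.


With a per-unit tax, the buyer's price increase depends on relative slopes.
Supply slope: d = 4, Demand slope: b = 4
Buyer's price increase = d * tax / (b + d)
= 4 * 9 / (4 + 4)
= 36 / 8 = 9/2

9/2


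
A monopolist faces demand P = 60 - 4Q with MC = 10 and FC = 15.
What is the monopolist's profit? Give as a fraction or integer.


MR = MC: 60 - 8Q = 10
Q* = 25/4
P* = 60 - 4*25/4 = 35
Profit = (P* - MC)*Q* - FC
= (35 - 10)*25/4 - 15
= 25*25/4 - 15
= 625/4 - 15 = 565/4

565/4


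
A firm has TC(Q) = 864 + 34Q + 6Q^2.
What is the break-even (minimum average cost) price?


AC(Q) = 864/Q + 34 + 6Q
To minimize: dAC/dQ = -864/Q^2 + 6 = 0
Q^2 = 864/6 = 144
Q* = 12
Min AC = 864/12 + 34 + 6*12
Min AC = 72 + 34 + 72 = 178

178


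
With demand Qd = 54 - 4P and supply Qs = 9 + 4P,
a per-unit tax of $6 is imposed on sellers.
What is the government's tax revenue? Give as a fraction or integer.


With tax on sellers, new supply: Qs' = 9 + 4(P - 6)
= 4P - 15
New equilibrium quantity:
Q_new = 39/2
Tax revenue = tax * Q_new = 6 * 39/2 = 117

117


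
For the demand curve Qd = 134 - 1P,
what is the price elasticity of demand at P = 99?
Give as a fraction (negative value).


dQ/dP = -1
At P = 99: Q = 134 - 1*99 = 35
E = (dQ/dP)(P/Q) = (-1)(99/35) = -99/35

-99/35


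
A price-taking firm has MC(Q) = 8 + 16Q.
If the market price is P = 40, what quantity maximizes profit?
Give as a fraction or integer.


In perfect competition, profit is maximized where P = MC.
40 = 8 + 16Q
32 = 16Q
Q* = 32/16 = 2

2


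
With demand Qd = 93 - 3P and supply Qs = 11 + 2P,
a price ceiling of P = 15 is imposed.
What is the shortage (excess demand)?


At P = 15:
Qd = 93 - 3*15 = 48
Qs = 11 + 2*15 = 41
Shortage = Qd - Qs = 48 - 41 = 7

7


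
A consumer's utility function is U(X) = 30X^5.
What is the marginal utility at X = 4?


MU = dU/dX = 30*5*X^(5-1)
MU = 150*X^4
At X = 4:
MU = 150 * 4^4
MU = 150 * 256 = 38400

38400


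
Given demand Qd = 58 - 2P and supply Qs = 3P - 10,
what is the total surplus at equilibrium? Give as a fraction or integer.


Find equilibrium: 58 - 2P = 3P - 10
58 + 10 = 5P
P* = 68/5 = 68/5
Q* = 3*68/5 - 10 = 154/5
Inverse demand: P = 29 - Q/2, so P_max = 29
Inverse supply: P = 10/3 + Q/3, so P_min = 10/3
CS = (1/2) * 154/5 * (29 - 68/5) = 5929/25
PS = (1/2) * 154/5 * (68/5 - 10/3) = 11858/75
TS = CS + PS = 5929/25 + 11858/75 = 5929/15

5929/15
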